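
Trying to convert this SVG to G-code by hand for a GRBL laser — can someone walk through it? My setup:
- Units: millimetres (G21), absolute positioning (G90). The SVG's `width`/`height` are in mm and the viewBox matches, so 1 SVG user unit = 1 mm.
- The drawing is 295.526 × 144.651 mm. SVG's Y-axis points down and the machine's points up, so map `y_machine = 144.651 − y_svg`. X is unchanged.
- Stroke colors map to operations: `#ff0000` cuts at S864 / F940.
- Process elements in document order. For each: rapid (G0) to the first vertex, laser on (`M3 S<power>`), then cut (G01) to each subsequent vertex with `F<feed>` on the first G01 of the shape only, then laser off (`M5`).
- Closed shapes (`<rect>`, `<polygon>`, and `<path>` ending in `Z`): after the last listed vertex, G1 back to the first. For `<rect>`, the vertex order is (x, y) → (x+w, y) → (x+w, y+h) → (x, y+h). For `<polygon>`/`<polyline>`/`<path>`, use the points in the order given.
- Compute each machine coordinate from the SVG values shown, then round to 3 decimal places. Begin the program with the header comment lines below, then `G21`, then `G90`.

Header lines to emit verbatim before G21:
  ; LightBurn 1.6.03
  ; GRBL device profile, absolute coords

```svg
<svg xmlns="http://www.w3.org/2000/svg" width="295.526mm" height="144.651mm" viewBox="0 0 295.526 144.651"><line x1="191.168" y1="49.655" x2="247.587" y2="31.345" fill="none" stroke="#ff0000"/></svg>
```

; LightBurn 1.6.03
; GRBL device profile, absolute coords
G21
G90
G0 X191.168 Y94.996
M3 S864
G01 X247.587 Y113.306 F940
M5

1 u = 1 mm; y_m = 144.651 − y.

[1] `<line>` line segment, #ff0000→cut S864 F940: (191.168,94.996) → (247.587,113.306)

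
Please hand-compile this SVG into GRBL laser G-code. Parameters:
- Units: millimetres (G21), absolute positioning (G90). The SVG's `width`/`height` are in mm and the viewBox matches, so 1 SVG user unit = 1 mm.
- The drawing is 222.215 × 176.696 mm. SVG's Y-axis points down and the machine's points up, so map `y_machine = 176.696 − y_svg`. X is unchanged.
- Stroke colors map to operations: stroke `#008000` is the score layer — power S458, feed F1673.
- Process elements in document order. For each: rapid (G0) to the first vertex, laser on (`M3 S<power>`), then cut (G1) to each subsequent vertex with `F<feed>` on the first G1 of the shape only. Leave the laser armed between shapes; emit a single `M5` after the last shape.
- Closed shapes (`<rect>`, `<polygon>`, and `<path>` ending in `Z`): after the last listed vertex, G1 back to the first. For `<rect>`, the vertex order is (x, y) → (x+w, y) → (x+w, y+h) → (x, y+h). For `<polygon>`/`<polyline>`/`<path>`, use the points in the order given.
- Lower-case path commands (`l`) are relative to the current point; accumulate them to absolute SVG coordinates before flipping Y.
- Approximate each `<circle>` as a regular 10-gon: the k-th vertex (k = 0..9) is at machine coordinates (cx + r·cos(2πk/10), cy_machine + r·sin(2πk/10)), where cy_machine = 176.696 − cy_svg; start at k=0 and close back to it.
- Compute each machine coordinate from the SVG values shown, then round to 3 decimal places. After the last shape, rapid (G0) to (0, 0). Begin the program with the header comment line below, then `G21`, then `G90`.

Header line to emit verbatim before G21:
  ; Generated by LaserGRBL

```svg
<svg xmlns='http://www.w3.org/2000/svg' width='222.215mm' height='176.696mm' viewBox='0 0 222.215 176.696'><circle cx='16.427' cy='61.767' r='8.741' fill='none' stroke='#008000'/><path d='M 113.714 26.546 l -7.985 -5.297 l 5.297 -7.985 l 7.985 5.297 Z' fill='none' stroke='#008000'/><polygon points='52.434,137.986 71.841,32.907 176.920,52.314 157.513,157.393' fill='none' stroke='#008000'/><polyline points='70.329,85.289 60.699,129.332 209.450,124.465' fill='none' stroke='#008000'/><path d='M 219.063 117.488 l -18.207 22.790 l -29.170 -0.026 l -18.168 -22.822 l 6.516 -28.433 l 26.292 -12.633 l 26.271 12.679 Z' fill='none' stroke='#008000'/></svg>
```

; Generated by LaserGRBL
G21
G90
G0 X25.168 Y114.929
M3 S458
G1 X23.499 Y120.067 F1673
G1 X19.128 Y123.242
G1 X13.726 Y123.242
G1 X9.355 Y120.067
G1 X7.686 Y114.929
G1 X9.355 Y109.791
G1 X13.726 Y106.616
G1 X19.128 Y106.616
G1 X23.499 Y109.791
G1 X25.168 Y114.929
G0 X113.714 Y150.150
M3 S458
G1 X105.729 Y155.447 F1673
G1 X111.026 Y163.432
G1 X119.011 Y158.135
G1 X113.714 Y150.150
G0 X52.434 Y38.710
M3 S458
G1 X71.841 Y143.789 F1673
G1 X176.920 Y124.382
G1 X157.513 Y19.303
G1 X52.434 Y38.710
G0 X70.329 Y91.407
M3 S458
G1 X60.699 Y47.364 F1673
G1 X209.450 Y52.231
G0 X219.063 Y59.208
M3 S458
G1 X200.856 Y36.418 F1673
G1 X171.686 Y36.444
G1 X153.518 Y59.266
G1 X160.034 Y87.699
G1 X186.326 Y100.332
G1 X212.597 Y87.653
G1 X219.063 Y59.208
M5
G0 X0.000 Y0.000

1 u = 1 mm; y_m = 176.696 − y.

[1] `<circle>` circle, #008000→score S458 F1673: (25.168,114.929) → (23.499,120.067) → (19.128,123.242) → (13.726,123.242) → (9.355,120.067) → (7.686,114.929) → (9.355,109.791) → (13.726,106.616) → (19.128,106.616) → (23.499,109.791) → (25.168,114.929) (closed)

[2] `<path>` regular polygon, #008000→score S458 F1673: (113.714,150.150) → (105.729,155.447) → (111.026,163.432) → (119.011,158.135) → (113.714,150.150) (closed)

[3] `<polygon>` regular polygon, #008000→score S458 F1673: (52.434,38.710) → (71.841,143.789) → (176.920,124.382) → (157.513,19.303) → (52.434,38.710) (closed)

[4] `<polyline>` open polyline, #008000→score S458 F1673: (70.329,91.407) → (60.699,47.364) → (209.450,52.231)

[5] `<path>` regular polygon, #008000→score S458 F1673: (219.063,59.208) → (200.856,36.418) → (171.686,36.444) → (153.518,59.266) → (160.034,87.699) → (186.326,100.332) → (212.597,87.653) → (219.063,59.208) (closed)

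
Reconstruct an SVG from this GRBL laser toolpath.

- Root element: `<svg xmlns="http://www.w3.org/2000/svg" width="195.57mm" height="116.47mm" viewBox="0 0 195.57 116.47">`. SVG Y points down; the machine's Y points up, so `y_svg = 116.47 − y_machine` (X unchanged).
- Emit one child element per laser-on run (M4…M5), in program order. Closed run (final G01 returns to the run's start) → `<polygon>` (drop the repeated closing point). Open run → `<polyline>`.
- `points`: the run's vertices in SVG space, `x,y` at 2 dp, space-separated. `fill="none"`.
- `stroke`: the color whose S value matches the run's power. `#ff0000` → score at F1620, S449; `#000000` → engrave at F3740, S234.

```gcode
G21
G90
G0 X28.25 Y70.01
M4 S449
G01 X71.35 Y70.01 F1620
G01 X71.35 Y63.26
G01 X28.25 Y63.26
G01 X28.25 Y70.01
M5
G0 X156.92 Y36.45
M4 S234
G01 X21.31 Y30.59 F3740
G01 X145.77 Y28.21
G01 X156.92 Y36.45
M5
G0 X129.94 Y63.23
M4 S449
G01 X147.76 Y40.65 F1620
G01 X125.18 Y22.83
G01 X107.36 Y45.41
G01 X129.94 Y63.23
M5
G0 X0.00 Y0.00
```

<svg xmlns="http://www.w3.org/2000/svg" width="195.57mm" height="116.47mm" viewBox="0 0 195.57 116.47">
  <polygon points="28.25,46.46 71.35,46.46 71.35,53.21 28.25,53.21" fill="none" stroke="#ff0000"/>
  <polygon points="156.92,80.02 21.31,85.88 145.77,88.26" fill="none" stroke="#000000"/>
  <polygon points="129.94,53.24 147.76,75.82 125.18,93.64 107.36,71.06" fill="none" stroke="#ff0000"/>
</svg>

Machine Y-up, SVG Y-down with viewBox height 116.47, so y_svg = 116.47 − y_machine; X carries over.

Run 1: S449 ⇒ score layer `#ff0000`. The run returns to its start, so emit a `<polygon>` with points (Y-flipped): 28.25,46.46 71.35,46.46 71.35,53.21 28.25,53.21.

Run 2: the run's S234 means `#000000` (engrave). The run returns to its start, so emit a `<polygon>` with points (Y-flipped): 156.92,80.02 21.31,85.88 145.77,88.26.

Run 3: S449 ⇒ score layer `#ff0000`. The run returns to its start, so emit a `<polygon>` with points (Y-flipped): 129.94,53.24 147.76,75.82 125.18,93.64 107.36,71.06.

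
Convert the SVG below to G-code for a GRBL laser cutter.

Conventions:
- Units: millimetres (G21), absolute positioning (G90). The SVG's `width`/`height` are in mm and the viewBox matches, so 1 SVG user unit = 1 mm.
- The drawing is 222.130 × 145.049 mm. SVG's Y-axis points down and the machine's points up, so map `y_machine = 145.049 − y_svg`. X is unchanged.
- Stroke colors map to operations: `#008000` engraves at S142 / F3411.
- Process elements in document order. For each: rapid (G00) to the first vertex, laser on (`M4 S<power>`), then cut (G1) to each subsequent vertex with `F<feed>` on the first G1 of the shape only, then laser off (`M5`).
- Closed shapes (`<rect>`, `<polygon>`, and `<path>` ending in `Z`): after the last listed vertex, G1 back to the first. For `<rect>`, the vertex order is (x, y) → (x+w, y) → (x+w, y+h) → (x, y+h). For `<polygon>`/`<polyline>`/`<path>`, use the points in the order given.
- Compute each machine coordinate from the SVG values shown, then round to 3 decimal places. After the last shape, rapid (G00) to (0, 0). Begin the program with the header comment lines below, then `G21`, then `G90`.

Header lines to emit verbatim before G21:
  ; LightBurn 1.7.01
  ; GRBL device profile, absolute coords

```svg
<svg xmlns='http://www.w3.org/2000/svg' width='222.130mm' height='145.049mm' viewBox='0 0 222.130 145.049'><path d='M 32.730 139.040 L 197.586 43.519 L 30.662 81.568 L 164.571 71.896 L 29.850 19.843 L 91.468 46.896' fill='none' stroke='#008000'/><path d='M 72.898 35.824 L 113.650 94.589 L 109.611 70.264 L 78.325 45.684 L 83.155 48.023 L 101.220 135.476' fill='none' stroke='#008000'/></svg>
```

viewBox `0 0 222.130 145.049` with mm width/height → 1 unit = 1 mm. Flip: y_m = 145.049 − y_svg.

**Shape 1** — `<path>` open polyline, stroke `#008000` → engrave (S142, F3411). Machine vertices: (32.730,6.009) → (197.586,101.530) → (30.662,63.481) → (164.571,73.153) → (29.850,125.206) → (91.468,98.153). Open path.

**Shape 2** — `<path>` open polyline, stroke `#008000` → engrave (S142, F3411). Machine vertices: (72.898,109.225) → (113.650,50.460) → (109.611,74.785) → (78.325,99.365) → (83.155,97.026) → (101.220,9.573). Open path.

; LightBurn 1.7.01
; GRBL device profile, absolute coords
G21
G90
G00 X32.730 Y6.009
M4 S142
G1 X197.586 Y101.530 F3411
G1 X30.662 Y63.481
G1 X164.571 Y73.153
G1 X29.850 Y125.206
G1 X91.468 Y98.153
M5
G00 X72.898 Y109.225
M4 S142
G1 X113.650 Y50.460 F3411
G1 X109.611 Y74.785
G1 X78.325 Y99.365
G1 X83.155 Y97.026
G1 X101.220 Y9.573
M5
G00 X0.000 Y0.000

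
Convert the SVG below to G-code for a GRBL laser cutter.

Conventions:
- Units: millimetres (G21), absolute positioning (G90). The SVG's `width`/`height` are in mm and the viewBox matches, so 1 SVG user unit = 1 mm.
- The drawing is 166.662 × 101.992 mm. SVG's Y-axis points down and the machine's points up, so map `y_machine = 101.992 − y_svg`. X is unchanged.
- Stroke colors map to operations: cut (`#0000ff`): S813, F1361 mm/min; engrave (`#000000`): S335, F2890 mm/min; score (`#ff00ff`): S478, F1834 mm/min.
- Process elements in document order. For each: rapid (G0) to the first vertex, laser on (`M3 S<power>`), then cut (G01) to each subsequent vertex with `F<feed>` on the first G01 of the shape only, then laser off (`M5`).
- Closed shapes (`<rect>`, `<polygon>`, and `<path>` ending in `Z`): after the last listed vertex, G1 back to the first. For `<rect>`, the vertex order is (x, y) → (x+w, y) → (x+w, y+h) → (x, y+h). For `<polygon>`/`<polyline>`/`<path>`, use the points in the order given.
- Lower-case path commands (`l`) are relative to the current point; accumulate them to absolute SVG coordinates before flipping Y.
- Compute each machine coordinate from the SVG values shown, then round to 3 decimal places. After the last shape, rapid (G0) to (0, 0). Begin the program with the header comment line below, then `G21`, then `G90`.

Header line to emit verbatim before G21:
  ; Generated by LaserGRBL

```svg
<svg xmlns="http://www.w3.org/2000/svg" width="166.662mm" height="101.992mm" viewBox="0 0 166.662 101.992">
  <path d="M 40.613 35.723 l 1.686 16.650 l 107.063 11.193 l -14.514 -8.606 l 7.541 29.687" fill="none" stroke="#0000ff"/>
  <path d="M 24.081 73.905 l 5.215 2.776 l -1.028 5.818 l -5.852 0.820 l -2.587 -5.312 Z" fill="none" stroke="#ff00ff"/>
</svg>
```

; Generated by LaserGRBL
G21
G90
G0 X40.613 Y66.269
M3 S813
G01 X42.299 Y49.619 F1361
G01 X149.362 Y38.426
G01 X134.848 Y47.032
G01 X142.389 Y17.345
M5
G0 X24.081 Y28.087
M3 S478
G01 X29.296 Y25.311 F1834
G01 X28.268 Y19.493
G01 X22.416 Y18.673
G01 X19.829 Y23.985
G01 X24.081 Y28.087
M5
G0 X0.000 Y0.000

viewBox `0 0 166.662 101.992` with mm width/height → 1 unit = 1 mm. Flip: y_m = 101.992 − y_svg.

**Shape 1** — `<path>` open polyline, stroke `#0000ff` → cut (S813, F1361). Machine vertices: (40.613,66.269) → (42.299,49.619) → (149.362,38.426) → (134.848,47.032) → (142.389,17.345). Open path.

**Shape 2** — `<path>` regular polygon, stroke `#ff00ff` → score (S478, F1834). Machine vertices: (24.081,28.087) → (29.296,25.311) → (28.268,19.493) → (22.416,18.673) → (19.829,23.985) → (24.081,28.087). Closed: final G1 returns to the first vertex.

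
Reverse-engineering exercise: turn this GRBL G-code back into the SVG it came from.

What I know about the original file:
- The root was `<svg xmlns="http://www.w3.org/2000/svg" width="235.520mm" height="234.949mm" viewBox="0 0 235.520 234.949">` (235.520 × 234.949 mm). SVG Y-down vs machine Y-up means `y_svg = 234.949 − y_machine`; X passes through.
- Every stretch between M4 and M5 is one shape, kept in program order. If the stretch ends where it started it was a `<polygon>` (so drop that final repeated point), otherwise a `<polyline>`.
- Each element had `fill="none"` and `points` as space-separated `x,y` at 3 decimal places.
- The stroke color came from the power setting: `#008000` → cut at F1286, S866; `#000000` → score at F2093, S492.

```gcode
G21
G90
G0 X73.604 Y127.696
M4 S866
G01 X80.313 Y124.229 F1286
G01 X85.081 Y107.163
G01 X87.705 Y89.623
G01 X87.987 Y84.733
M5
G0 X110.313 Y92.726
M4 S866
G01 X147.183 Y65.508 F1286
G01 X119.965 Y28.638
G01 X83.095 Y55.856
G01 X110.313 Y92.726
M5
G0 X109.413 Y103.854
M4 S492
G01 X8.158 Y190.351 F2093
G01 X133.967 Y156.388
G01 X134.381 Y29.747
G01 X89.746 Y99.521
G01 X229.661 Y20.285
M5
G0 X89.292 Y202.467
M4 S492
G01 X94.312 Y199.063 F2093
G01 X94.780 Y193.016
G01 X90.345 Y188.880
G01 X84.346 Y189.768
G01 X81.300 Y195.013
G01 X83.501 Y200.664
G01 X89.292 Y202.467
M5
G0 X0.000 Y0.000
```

Each laser-on run becomes one SVG element. Flip Y back into SVG space with y_svg = 234.949 − y_machine.

Run 1: the run's S866 means `#008000` (cut). The run is open, so emit a `<polyline>` with points (Y-flipped): 73.604,107.253 80.313,110.720 85.081,127.786 87.705,145.326 87.987,150.216.

Run 2: power S866 maps to stroke `#008000` (cut). The run returns to its start, so emit a `<polygon>` with points (Y-flipped): 110.313,142.223 147.183,169.441 119.965,206.311 83.095,179.093.

Run 3: the run's S492 means `#000000` (score). The run is open, so emit a `<polyline>` with points (Y-flipped): 109.413,131.095 8.158,44.598 133.967,78.561 134.381,205.202 89.746,135.428 229.661,214.664.

Run 4: the run's S492 means `#000000` (score). The run returns to its start, so emit a `<polygon>` with points (Y-flipped): 89.292,32.482 94.312,35.886 94.780,41.933 90.345,46.069 84.346,45.181 81.300,39.936 83.501,34.285.

<svg xmlns="http://www.w3.org/2000/svg" width="235.520mm" height="234.949mm" viewBox="0 0 235.520 234.949">
  <polyline points="73.604,107.253 80.313,110.720 85.081,127.786 87.705,145.326 87.987,150.216" fill="none" stroke="#008000"/>
  <polygon points="110.313,142.223 147.183,169.441 119.965,206.311 83.095,179.093" fill="none" stroke="#008000"/>
  <polyline points="109.413,131.095 8.158,44.598 133.967,78.561 134.381,205.202 89.746,135.428 229.661,214.664" fill="none" stroke="#000000"/>
  <polygon points="89.292,32.482 94.312,35.886 94.780,41.933 90.345,46.069 84.346,45.181 81.300,39.936 83.501,34.285" fill="none" stroke="#000000"/>
</svg>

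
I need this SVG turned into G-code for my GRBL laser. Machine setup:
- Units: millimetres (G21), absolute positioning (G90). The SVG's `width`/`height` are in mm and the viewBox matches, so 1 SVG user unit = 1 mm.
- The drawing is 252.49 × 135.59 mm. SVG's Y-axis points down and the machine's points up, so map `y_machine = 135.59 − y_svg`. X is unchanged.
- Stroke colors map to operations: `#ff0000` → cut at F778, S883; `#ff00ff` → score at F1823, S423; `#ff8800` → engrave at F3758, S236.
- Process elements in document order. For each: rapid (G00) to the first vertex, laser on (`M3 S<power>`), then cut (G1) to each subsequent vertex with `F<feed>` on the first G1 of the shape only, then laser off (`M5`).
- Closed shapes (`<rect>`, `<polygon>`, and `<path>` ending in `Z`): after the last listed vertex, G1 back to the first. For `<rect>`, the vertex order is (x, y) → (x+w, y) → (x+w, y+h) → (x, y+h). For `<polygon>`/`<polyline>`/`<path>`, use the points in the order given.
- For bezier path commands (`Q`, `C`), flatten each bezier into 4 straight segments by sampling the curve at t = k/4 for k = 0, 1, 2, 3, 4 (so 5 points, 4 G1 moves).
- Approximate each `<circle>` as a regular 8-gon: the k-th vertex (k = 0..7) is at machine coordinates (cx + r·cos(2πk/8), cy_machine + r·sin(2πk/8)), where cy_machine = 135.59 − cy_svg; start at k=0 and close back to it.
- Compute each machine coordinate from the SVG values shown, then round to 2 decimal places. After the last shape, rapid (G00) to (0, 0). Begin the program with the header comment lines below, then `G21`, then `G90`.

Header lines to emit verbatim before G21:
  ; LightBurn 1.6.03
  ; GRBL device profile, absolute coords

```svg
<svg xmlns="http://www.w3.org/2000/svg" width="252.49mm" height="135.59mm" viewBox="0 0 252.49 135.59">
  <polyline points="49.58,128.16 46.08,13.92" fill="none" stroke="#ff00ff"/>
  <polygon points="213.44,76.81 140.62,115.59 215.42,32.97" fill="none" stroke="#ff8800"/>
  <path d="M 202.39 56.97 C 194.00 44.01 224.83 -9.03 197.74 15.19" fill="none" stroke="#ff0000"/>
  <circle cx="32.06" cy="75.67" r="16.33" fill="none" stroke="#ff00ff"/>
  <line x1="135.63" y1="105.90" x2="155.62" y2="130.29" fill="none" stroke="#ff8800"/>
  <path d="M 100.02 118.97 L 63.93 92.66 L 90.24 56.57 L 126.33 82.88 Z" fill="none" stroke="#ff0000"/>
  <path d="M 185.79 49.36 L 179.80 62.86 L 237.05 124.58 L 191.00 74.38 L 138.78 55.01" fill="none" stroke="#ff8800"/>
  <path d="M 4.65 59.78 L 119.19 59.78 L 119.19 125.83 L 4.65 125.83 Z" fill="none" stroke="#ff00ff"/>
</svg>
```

; LightBurn 1.6.03
; GRBL device profile, absolute coords
G21
G90
G00 X49.58 Y7.43
M3 S423
G1 X46.08 Y121.67 F1823
M5
G00 X213.44 Y58.78
M3 S236
G1 X140.62 Y20.00 F3758
G1 X215.42 Y102.62
G1 X213.44 Y58.78
M5
G00 X202.39 Y78.62
M3 S883
G1 X201.93 Y94.02 F778
G1 X207.08 Y113.45
G1 X208.72 Y125.91
G1 X197.74 Y120.40
M5
G00 X48.39 Y59.92
M3 S423
G1 X43.61 Y71.47 F1823
G1 X32.06 Y76.25
G1 X20.51 Y71.47
G1 X15.73 Y59.92
G1 X20.51 Y48.37
G1 X32.06 Y43.59
G1 X43.61 Y48.37
G1 X48.39 Y59.92
M5
G00 X135.63 Y29.69
M3 S236
G1 X155.62 Y5.30 F3758
M5
G00 X100.02 Y16.62
M3 S883
G1 X63.93 Y42.93 F778
G1 X90.24 Y79.02
G1 X126.33 Y52.71
G1 X100.02 Y16.62
M5
G00 X185.79 Y86.23
M3 S236
G1 X179.80 Y72.73 F3758
G1 X237.05 Y11.01
G1 X191.00 Y61.21
G1 X138.78 Y80.58
M5
G00 X4.65 Y75.81
M3 S423
G1 X119.19 Y75.81 F1823
G1 X119.19 Y9.76
G1 X4.65 Y9.76
G1 X4.65 Y75.81
M5
G00 X0.00 Y0.00

Since the viewBox matches the mm dimensions, user units are millimetres directly. The only transform is the Y-flip y_m = 135.59 − y_svg.

Shape 1 is a line segment drawn with `<polyline>`. Its stroke #ff00ff means score at S423, F1823. After flipping Y the toolpath is (49.58,7.43) → (46.08,121.67).

Shape 2 is a closed polygon drawn with `<polygon>`. Its stroke #ff8800 means engrave at S236, F3758. After flipping Y the toolpath is (213.44,58.78) → (140.62,20.00) → (215.42,102.62) → (213.44,58.78), returning to the start.

Shape 3 is a cubic bezier drawn with `<path>`. Its stroke #ff0000 means cut at S883, F778. After flipping Y the toolpath is (202.39,78.62) → (201.93,94.02) → (207.08,113.45) → (208.72,125.91) → (197.74,120.40).

Shape 4 is a circle drawn with `<circle>`. Its stroke #ff00ff means score at S423, F1823. After flipping Y the toolpath is (48.39,59.92) → (43.61,71.47) → (32.06,76.25) → (20.51,71.47) → (15.73,59.92) → (20.51,48.37) → (32.06,43.59) → (43.61,48.37) → (48.39,59.92), returning to the start.

Shape 5 is a line segment drawn with `<line>`. Its stroke #ff8800 means engrave at S236, F3758. After flipping Y the toolpath is (135.63,29.69) → (155.62,5.30).

Shape 6 is a regular polygon drawn with `<path>`. Its stroke #ff0000 means cut at S883, F778. After flipping Y the toolpath is (100.02,16.62) → (63.93,42.93) → (90.24,79.02) → (126.33,52.71) → (100.02,16.62), returning to the start.

Shape 7 is a open polyline drawn with `<path>`. Its stroke #ff8800 means engrave at S236, F3758. After flipping Y the toolpath is (185.79,86.23) → (179.80,72.73) → (237.05,11.01) → (191.00,61.21) → (138.78,80.58).

Shape 8 is a rectangle drawn with `<path>`. Its stroke #ff00ff means score at S423, F1823. After flipping Y the toolpath is (4.65,75.81) → (119.19,75.81) → (119.19,9.76) → (4.65,9.76) → (4.65,75.81), returning to the start.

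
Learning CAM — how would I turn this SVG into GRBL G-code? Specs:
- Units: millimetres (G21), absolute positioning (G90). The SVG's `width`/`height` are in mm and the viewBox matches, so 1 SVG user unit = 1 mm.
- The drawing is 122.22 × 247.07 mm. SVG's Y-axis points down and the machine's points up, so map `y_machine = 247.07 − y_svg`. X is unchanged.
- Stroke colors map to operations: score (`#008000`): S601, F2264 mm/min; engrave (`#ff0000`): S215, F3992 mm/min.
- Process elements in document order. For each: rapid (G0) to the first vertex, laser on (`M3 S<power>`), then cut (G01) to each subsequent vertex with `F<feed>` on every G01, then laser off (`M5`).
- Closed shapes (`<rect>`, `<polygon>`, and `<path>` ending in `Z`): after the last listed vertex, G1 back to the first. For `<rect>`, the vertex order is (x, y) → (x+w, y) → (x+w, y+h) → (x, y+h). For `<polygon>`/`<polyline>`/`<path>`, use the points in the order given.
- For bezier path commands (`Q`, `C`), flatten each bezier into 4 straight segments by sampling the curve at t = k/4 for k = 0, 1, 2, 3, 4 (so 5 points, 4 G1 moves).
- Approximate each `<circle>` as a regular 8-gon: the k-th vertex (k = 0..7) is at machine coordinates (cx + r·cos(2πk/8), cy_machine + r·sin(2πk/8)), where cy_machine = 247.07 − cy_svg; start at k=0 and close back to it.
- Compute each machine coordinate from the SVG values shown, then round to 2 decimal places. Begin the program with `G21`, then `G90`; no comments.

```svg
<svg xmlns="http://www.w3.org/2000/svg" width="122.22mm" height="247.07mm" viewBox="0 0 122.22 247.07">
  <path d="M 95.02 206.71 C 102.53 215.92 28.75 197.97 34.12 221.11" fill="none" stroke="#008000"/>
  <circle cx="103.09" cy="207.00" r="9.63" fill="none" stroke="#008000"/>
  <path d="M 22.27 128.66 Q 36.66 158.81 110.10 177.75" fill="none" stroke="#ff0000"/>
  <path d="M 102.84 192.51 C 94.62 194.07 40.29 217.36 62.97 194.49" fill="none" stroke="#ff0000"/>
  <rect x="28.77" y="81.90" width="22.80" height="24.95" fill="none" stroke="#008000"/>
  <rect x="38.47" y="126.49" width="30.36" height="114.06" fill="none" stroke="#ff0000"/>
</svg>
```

Since the viewBox matches the mm dimensions, user units are millimetres directly. The only transform is the Y-flip y_m = 247.07 − y_svg.

Shape 1 is a cubic bezier drawn with `<path>`. Its stroke #008000 means score at S601, F2264. After flipping Y the toolpath is (95.02,40.36) → (87.92,37.48) → (65.37,38.38) → (42.43,36.68) → (34.12,25.96).

Shape 2 is a circle drawn with `<circle>`. Its stroke #008000 means score at S601, F2264. After flipping Y the toolpath is (112.72,40.07) → (109.90,46.88) → (103.09,49.70) → (96.28,46.88) → (93.46,40.07) → (96.28,33.26) → (103.09,30.44) → (109.90,33.26) → (112.72,40.07), returning to the start.

Shape 3 is a quadratic bezier drawn with `<path>`. Its stroke #ff0000 means engrave at S215, F3992. After flipping Y the toolpath is (22.27,118.41) → (33.16,104.04) → (51.42,91.06) → (77.07,79.49) → (110.10,69.32).

Shape 4 is a cubic bezier drawn with `<path>`. Its stroke #ff0000 means engrave at S215, F3992. After flipping Y the toolpath is (102.84,54.56) → (89.95,50.38) → (71.32,44.41) → (58.48,43.02) → (62.97,52.58).

Shape 5 is a rectangle drawn with `<rect>`. Its stroke #008000 means score at S601, F2264. After flipping Y the toolpath is (28.77,165.17) → (51.57,165.17) → (51.57,140.22) → (28.77,140.22) → (28.77,165.17), returning to the start.

Shape 6 is a rectangle drawn with `<rect>`. Its stroke #ff0000 means engrave at S215, F3992. After flipping Y the toolpath is (38.47,120.58) → (68.83,120.58) → (68.83,6.52) → (38.47,6.52) → (38.47,120.58), returning to the start.

G21
G90
G0 X95.02 Y40.36
M3 S601
G01 X87.92 Y37.48 F2264
G01 X65.37 Y38.38 F2264
G01 X42.43 Y36.68 F2264
G01 X34.12 Y25.96 F2264
M5
G0 X112.72 Y40.07
M3 S601
G01 X109.90 Y46.88 F2264
G01 X103.09 Y49.70 F2264
G01 X96.28 Y46.88 F2264
G01 X93.46 Y40.07 F2264
G01 X96.28 Y33.26 F2264
G01 X103.09 Y30.44 F2264
G01 X109.90 Y33.26 F2264
G01 X112.72 Y40.07 F2264
M5
G0 X22.27 Y118.41
M3 S215
G01 X33.16 Y104.04 F3992
G01 X51.42 Y91.06 F3992
G01 X77.07 Y79.49 F3992
G01 X110.10 Y69.32 F3992
M5
G0 X102.84 Y54.56
M3 S215
G01 X89.95 Y50.38 F3992
G01 X71.32 Y44.41 F3992
G01 X58.48 Y43.02 F3992
G01 X62.97 Y52.58 F3992
M5
G0 X28.77 Y165.17
M3 S601
G01 X51.57 Y165.17 F2264
G01 X51.57 Y140.22 F2264
G01 X28.77 Y140.22 F2264
G01 X28.77 Y165.17 F2264
M5
G0 X38.47 Y120.58
M3 S215
G01 X68.83 Y120.58 F3992
G01 X68.83 Y6.52 F3992
G01 X38.47 Y6.52 F3992
G01 X38.47 Y120.58 F3992
M5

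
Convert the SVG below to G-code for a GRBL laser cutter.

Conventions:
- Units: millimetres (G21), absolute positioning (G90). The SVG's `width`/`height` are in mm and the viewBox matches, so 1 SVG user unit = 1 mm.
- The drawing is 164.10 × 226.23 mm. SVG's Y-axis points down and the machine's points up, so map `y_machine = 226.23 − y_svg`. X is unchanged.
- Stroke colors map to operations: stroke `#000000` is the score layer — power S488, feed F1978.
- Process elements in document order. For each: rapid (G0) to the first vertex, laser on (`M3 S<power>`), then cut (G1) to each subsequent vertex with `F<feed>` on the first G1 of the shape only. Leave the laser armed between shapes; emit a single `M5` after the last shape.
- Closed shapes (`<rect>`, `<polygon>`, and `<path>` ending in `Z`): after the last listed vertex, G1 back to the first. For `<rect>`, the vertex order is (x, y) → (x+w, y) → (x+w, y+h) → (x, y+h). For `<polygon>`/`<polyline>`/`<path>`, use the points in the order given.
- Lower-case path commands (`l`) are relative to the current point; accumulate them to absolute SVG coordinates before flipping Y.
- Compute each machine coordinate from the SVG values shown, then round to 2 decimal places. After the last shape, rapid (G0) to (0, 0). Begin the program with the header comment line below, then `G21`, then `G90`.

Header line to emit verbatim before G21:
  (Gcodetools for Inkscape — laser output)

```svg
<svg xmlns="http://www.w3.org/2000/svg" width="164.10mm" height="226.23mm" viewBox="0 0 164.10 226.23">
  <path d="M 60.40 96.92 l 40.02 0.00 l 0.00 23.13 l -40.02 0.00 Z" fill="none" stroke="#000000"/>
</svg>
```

viewBox `0 0 164.10 226.23` with mm width/height → 1 unit = 1 mm. Flip: y_m = 226.23 − y_svg.

**Shape 1** — `<path>` rectangle, stroke `#000000` → score (S488, F1978). Machine vertices: (60.40,129.31) → (100.42,129.31) → (100.42,106.18) → (60.40,106.18) → (60.40,129.31). Closed: final G1 returns to the first vertex.

(Gcodetools for Inkscape — laser output)
G21
G90
G0 X60.40 Y129.31
M3 S488
G1 X100.42 Y129.31 F1978
G1 X100.42 Y106.18
G1 X60.40 Y106.18
G1 X60.40 Y129.31
M5
G0 X0.00 Y0.00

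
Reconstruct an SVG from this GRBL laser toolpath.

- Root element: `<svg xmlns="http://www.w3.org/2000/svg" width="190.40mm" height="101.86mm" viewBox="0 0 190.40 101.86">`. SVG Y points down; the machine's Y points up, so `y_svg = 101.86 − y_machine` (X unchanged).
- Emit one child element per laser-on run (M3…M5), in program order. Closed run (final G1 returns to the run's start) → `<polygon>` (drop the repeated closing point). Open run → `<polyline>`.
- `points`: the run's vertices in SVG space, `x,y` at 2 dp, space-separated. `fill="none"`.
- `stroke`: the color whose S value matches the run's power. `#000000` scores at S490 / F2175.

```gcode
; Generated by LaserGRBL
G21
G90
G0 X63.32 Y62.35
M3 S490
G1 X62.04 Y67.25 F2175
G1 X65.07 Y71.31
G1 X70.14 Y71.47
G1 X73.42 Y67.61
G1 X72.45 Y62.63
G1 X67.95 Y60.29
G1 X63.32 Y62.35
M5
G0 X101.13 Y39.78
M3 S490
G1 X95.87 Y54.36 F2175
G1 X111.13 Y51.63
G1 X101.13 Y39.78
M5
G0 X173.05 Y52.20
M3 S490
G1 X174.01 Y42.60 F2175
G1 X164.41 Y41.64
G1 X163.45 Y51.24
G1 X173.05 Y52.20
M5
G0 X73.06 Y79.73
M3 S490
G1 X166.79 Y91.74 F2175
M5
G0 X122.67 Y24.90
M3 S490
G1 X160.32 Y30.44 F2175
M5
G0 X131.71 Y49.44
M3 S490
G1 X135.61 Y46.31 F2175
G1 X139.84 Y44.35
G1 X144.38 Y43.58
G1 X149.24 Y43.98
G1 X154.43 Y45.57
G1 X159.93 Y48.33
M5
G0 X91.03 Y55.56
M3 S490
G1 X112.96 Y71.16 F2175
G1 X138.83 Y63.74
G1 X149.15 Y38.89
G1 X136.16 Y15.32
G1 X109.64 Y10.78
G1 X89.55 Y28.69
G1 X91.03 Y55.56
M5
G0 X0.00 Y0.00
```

<svg xmlns="http://www.w3.org/2000/svg" width="190.40mm" height="101.86mm" viewBox="0 0 190.40 101.86">
  <polygon points="63.32,39.51 62.04,34.61 65.07,30.55 70.14,30.39 73.42,34.25 72.45,39.23 67.95,41.57" fill="none" stroke="#000000"/>
  <polygon points="101.13,62.08 95.87,47.50 111.13,50.23" fill="none" stroke="#000000"/>
  <polygon points="173.05,49.66 174.01,59.26 164.41,60.22 163.45,50.62" fill="none" stroke="#000000"/>
  <polyline points="73.06,22.13 166.79,10.12" fill="none" stroke="#000000"/>
  <polyline points="122.67,76.96 160.32,71.42" fill="none" stroke="#000000"/>
  <polyline points="131.71,52.42 135.61,55.55 139.84,57.51 144.38,58.28 149.24,57.88 154.43,56.29 159.93,53.53" fill="none" stroke="#000000"/>
  <polygon points="91.03,46.30 112.96,30.70 138.83,38.12 149.15,62.97 136.16,86.54 109.64,91.08 89.55,73.17" fill="none" stroke="#000000"/>
</svg>

Each laser-on run becomes one SVG element. Flip Y back into SVG space with y_svg = 101.86 − y_machine. Every run uses S490, so all elements get stroke `#000000` (score).

Run 1: The run returns to its start, so emit a `<polygon>` with points (Y-flipped): 63.32,39.51 62.04,34.61 65.07,30.55 70.14,30.39 73.42,34.25 72.45,39.23 67.95,41.57.

Run 2: The run returns to its start, so emit a `<polygon>` with points (Y-flipped): 101.13,62.08 95.87,47.50 111.13,50.23.

Run 3: The run returns to its start, so emit a `<polygon>` with points (Y-flipped): 173.05,49.66 174.01,59.26 164.41,60.22 163.45,50.62.

Run 4: The run is open, so emit a `<polyline>` with points (Y-flipped): 73.06,22.13 166.79,10.12.

Run 5: The run is open, so emit a `<polyline>` with points (Y-flipped): 122.67,76.96 160.32,71.42.

Run 6: The run is open, so emit a `<polyline>` with points (Y-flipped): 131.71,52.42 135.61,55.55 139.84,57.51 144.38,58.28 149.24,57.88 154.43,56.29 159.93,53.53.

Run 7: The run returns to its start, so emit a `<polygon>` with points (Y-flipped): 91.03,46.30 112.96,30.70 138.83,38.12 149.15,62.97 136.16,86.54 109.64,91.08 89.55,73.17.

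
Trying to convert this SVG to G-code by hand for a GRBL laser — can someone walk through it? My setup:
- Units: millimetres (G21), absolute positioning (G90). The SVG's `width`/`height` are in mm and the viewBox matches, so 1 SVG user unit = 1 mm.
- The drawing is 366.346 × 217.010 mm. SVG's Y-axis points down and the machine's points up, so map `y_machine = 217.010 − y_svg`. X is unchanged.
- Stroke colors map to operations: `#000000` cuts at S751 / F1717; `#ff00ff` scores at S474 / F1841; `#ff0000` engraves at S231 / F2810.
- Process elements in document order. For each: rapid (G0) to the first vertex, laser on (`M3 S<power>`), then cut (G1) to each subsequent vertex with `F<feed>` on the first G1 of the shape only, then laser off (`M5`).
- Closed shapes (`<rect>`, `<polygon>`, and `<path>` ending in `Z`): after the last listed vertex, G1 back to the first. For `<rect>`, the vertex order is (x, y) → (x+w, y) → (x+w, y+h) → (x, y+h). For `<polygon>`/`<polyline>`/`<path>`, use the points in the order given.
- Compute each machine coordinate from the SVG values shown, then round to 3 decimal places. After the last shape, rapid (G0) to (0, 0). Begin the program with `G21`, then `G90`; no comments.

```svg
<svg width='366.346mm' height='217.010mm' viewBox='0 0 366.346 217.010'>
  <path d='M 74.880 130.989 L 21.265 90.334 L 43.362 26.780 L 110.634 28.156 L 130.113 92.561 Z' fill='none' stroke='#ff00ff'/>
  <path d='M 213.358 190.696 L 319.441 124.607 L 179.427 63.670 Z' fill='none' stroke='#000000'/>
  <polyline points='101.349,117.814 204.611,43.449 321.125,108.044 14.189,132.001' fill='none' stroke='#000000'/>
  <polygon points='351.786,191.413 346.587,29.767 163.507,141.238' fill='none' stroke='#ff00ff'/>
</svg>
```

G21
G90
G0 X74.880 Y86.021
M3 S474
G1 X21.265 Y126.676 F1841
G1 X43.362 Y190.230
G1 X110.634 Y188.854
G1 X130.113 Y124.449
G1 X74.880 Y86.021
M5
G0 X213.358 Y26.314
M3 S751
G1 X319.441 Y92.403 F1717
G1 X179.427 Y153.340
G1 X213.358 Y26.314
M5
G0 X101.349 Y99.196
M3 S751
G1 X204.611 Y173.561 F1717
G1 X321.125 Y108.966
G1 X14.189 Y85.009
M5
G0 X351.786 Y25.597
M3 S474
G1 X346.587 Y187.243 F1841
G1 X163.507 Y75.772
G1 X351.786 Y25.597
M5
G0 X0.000 Y0.000

1 u = 1 mm; y_m = 217.010 − y.

[1] `<path>` regular polygon, #ff00ff→score S474 F1841: (74.880,86.021) → (21.265,126.676) → (43.362,190.230) → (110.634,188.854) → (130.113,124.449) → (74.880,86.021) (closed)

[2] `<path>` closed polygon, #000000→cut S751 F1717: (213.358,26.314) → (319.441,92.403) → (179.427,153.340) → (213.358,26.314) (closed)

[3] `<polyline>` open polyline, #000000→cut S751 F1717: (101.349,99.196) → (204.611,173.561) → (321.125,108.966) → (14.189,85.009)

[4] `<polygon>` closed polygon, #ff00ff→score S474 F1841: (351.786,25.597) → (346.587,187.243) → (163.507,75.772) → (351.786,25.597) (closed)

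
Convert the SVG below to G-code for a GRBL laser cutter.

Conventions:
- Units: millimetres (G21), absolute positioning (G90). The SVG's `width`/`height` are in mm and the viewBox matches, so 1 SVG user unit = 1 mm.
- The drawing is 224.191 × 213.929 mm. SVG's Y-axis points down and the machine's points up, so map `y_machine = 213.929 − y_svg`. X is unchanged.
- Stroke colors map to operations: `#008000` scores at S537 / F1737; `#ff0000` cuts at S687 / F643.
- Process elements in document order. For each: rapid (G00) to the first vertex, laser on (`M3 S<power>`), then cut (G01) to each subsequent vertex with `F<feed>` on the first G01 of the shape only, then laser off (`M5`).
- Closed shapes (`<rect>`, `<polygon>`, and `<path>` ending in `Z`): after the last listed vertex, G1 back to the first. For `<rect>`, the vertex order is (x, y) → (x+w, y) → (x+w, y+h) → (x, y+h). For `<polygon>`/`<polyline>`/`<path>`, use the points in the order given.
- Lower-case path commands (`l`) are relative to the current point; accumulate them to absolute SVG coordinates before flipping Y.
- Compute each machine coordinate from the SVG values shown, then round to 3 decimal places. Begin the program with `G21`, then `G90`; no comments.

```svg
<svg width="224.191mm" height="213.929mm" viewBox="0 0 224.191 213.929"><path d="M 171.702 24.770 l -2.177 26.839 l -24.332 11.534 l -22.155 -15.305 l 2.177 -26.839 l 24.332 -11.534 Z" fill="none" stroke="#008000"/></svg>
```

G21
G90
G00 X171.702 Y189.159
M3 S537
G01 X169.525 Y162.320 F1737
G01 X145.193 Y150.786
G01 X123.038 Y166.091
G01 X125.215 Y192.930
G01 X149.547 Y204.464
G01 X171.702 Y189.159
M5

viewBox `0 0 224.191 213.929` with mm width/height → 1 unit = 1 mm. Flip: y_m = 213.929 − y_svg.

**Shape 1** — `<path>` regular polygon, stroke `#008000` → score (S537, F1737). Machine vertices: (171.702,189.159) → (169.525,162.320) → (145.193,150.786) → (123.038,166.091) → (125.215,192.930) → (149.547,204.464) → (171.702,189.159). Closed: final G1 returns to the first vertex.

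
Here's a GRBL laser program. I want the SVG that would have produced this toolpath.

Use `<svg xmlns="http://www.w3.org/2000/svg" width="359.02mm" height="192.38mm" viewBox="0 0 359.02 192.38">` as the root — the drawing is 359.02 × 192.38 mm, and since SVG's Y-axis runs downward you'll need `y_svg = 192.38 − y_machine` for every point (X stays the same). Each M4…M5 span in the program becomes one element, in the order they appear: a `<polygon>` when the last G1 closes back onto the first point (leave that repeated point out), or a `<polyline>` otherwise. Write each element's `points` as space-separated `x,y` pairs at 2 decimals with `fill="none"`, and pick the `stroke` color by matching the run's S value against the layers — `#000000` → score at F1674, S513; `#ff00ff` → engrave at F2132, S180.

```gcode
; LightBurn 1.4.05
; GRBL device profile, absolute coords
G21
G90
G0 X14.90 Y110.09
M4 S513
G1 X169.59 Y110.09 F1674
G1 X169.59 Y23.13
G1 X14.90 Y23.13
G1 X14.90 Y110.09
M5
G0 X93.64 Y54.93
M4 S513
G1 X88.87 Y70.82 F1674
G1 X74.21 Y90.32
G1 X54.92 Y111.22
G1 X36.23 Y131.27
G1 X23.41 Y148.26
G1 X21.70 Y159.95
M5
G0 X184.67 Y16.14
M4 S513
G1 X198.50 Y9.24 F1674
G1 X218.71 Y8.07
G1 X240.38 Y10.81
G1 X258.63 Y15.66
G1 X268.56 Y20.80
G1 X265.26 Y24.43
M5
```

Each laser-on run becomes one SVG element. Flip Y back into SVG space with y_svg = 192.38 − y_machine. Every run uses S513, so all elements get stroke `#000000` (score).

Run 1: The run returns to its start, so emit a `<polygon>` with points (Y-flipped): 14.90,82.29 169.59,82.29 169.59,169.25 14.90,169.25.

Run 2: The run is open, so emit a `<polyline>` with points (Y-flipped): 93.64,137.45 88.87,121.56 74.21,102.06 54.92,81.16 36.23,61.11 23.41,44.12 21.70,32.43.

Run 3: The run is open, so emit a `<polyline>` with points (Y-flipped): 184.67,176.24 198.50,183.14 218.71,184.31 240.38,181.57 258.63,176.72 268.56,171.58 265.26,167.95.

<svg xmlns="http://www.w3.org/2000/svg" width="359.02mm" height="192.38mm" viewBox="0 0 359.02 192.38">
  <polygon points="14.90,82.29 169.59,82.29 169.59,169.25 14.90,169.25" fill="none" stroke="#000000"/>
  <polyline points="93.64,137.45 88.87,121.56 74.21,102.06 54.92,81.16 36.23,61.11 23.41,44.12 21.70,32.43" fill="none" stroke="#000000"/>
  <polyline points="184.67,176.24 198.50,183.14 218.71,184.31 240.38,181.57 258.63,176.72 268.56,171.58 265.26,167.95" fill="none" stroke="#000000"/>
</svg>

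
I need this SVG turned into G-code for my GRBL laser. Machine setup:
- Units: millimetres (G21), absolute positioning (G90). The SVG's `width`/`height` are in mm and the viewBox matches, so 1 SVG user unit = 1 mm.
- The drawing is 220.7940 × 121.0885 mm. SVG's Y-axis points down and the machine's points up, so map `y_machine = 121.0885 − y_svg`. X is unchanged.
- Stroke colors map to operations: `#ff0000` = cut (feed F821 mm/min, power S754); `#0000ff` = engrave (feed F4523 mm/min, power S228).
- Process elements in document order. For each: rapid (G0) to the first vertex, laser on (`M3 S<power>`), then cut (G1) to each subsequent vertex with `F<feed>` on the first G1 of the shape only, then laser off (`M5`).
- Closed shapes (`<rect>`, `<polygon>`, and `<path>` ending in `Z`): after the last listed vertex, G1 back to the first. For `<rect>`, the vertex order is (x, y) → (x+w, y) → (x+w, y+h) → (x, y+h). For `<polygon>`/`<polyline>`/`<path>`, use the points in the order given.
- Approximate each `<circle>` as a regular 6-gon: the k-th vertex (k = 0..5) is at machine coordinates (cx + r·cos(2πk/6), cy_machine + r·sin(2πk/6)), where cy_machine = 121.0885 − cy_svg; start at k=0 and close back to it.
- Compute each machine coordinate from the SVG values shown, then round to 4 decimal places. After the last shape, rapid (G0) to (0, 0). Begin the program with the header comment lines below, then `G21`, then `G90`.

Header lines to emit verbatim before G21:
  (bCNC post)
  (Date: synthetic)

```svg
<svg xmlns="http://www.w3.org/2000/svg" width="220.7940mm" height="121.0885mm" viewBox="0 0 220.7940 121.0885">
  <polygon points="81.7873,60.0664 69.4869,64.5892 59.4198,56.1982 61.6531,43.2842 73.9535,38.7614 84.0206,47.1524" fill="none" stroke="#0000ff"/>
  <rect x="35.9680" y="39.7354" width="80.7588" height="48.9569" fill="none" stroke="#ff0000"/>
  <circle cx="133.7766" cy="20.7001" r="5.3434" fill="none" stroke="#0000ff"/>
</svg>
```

Since the viewBox matches the mm dimensions, user units are millimetres directly. The only transform is the Y-flip y_m = 121.0885 − y_svg.

Shape 1 is a regular polygon drawn with `<polygon>`. Its stroke #0000ff means engrave at S228, F4523. After flipping Y the toolpath is (81.7873,61.0221) → (69.4869,56.4993) → (59.4198,64.8903) → (61.6531,77.8043) → (73.9535,82.3271) → (84.0206,73.9361) → (81.7873,61.0221), returning to the start.

Shape 2 is a rectangle drawn with `<rect>`. Its stroke #ff0000 means cut at S754, F821. After flipping Y the toolpath is (35.9680,81.3531) → (116.7268,81.3531) → (116.7268,32.3962) → (35.9680,32.3962) → (35.9680,81.3531), returning to the start.

Shape 3 is a circle drawn with `<circle>`. Its stroke #0000ff means engrave at S228, F4523. After flipping Y the toolpath is (139.1200,100.3884) → (136.4483,105.0159) → (131.1049,105.0159) → (128.4332,100.3884) → (131.1049,95.7609) → (136.4483,95.7609) → (139.1200,100.3884), returning to the start.

(bCNC post)
(Date: synthetic)
G21
G90
G0 X81.7873 Y61.0221
M3 S228
G1 X69.4869 Y56.4993 F4523
G1 X59.4198 Y64.8903
G1 X61.6531 Y77.8043
G1 X73.9535 Y82.3271
G1 X84.0206 Y73.9361
G1 X81.7873 Y61.0221
M5
G0 X35.9680 Y81.3531
M3 S754
G1 X116.7268 Y81.3531 F821
G1 X116.7268 Y32.3962
G1 X35.9680 Y32.3962
G1 X35.9680 Y81.3531
M5
G0 X139.1200 Y100.3884
M3 S228
G1 X136.4483 Y105.0159 F4523
G1 X131.1049 Y105.0159
G1 X128.4332 Y100.3884
G1 X131.1049 Y95.7609
G1 X136.4483 Y95.7609
G1 X139.1200 Y100.3884
M5
G0 X0.0000 Y0.0000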